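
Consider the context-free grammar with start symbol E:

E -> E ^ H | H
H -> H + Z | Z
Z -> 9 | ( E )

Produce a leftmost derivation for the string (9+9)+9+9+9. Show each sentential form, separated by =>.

E => H   [E -> H]
H => H+Z   [H -> H + Z]
H+Z => H+Z+Z   [H -> H + Z]
H+Z+Z => H+Z+Z+Z   [H -> H + Z]
H+Z+Z+Z => Z+Z+Z+Z   [H -> Z]
Z+Z+Z+Z => (E)+Z+Z+Z   [Z -> ( E )]
(E)+Z+Z+Z => (H)+Z+Z+Z   [E -> H]
(H)+Z+Z+Z => (H+Z)+Z+Z+Z   [H -> H + Z]
(H+Z)+Z+Z+Z => (Z+Z)+Z+Z+Z   [H -> Z]
(Z+Z)+Z+Z+Z => (9+Z)+Z+Z+Z   [Z -> 9]
(9+Z)+Z+Z+Z => (9+9)+Z+Z+Z   [Z -> 9]
(9+9)+Z+Z+Z => (9+9)+9+Z+Z   [Z -> 9]
(9+9)+9+Z+Z => (9+9)+9+9+Z   [Z -> 9]
(9+9)+9+9+Z => (9+9)+9+9+9   [Z -> 9]

E => H => H+Z => H+Z+Z => H+Z+Z+Z => Z+Z+Z+Z => (E)+Z+Z+Z => (H)+Z+Z+Z => (H+Z)+Z+Z+Z => (Z+Z)+Z+Z+Z => (9+Z)+Z+Z+Z => (9+9)+Z+Z+Z => (9+9)+9+Z+Z => (9+9)+9+9+Z => (9+9)+9+9+9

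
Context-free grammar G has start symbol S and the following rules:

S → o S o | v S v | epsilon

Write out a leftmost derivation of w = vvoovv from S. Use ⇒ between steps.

S⇒vSv⇒vvSvv⇒vvoSovv⇒vvoovv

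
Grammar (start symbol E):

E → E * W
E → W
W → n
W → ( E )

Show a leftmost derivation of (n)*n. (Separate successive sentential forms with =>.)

E=>E*W=>W*W=>(E)*W=>(W)*W=>(n)*W=>(n)*n

E => E*W   [E → E * W]
E*W => W*W   [E → W]
W*W => (E)*W   [W → ( E )]
(E)*W => (W)*W   [E → W]
(W)*W => (n)*W   [W → n]
(n)*W => (n)*n   [W → n]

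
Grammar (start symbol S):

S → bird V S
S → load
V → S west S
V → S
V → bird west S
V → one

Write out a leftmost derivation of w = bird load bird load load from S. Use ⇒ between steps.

S ⇒ bird V S   [S → bird V S]
bird V S ⇒ bird S S   [V → S]
bird S S ⇒ bird load S   [S → load]
bird load S ⇒ bird load bird V S   [S → bird V S]
bird load bird V S ⇒ bird load bird S S   [V → S]
bird load bird S S ⇒ bird load bird load S   [S → load]
bird load bird load S ⇒ bird load bird load load   [S → load]

S ⇒ bird V S ⇒ bird S S ⇒ bird load S ⇒ bird load bird V S ⇒ bird load bird S S ⇒ bird load bird load S ⇒ bird load bird load load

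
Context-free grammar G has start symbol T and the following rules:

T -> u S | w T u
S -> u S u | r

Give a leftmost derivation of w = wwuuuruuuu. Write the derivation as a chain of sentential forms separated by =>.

T=>wTu=>wwTuu=>wwuSuu=>wwuuSuuu=>wwuuuSuuuu=>wwuuuruuuu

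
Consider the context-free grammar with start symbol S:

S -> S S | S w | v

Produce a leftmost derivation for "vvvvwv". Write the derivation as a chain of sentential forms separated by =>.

S => SS   [S -> S S]
SS => SwS   [S -> S w]
SwS => SSwS   [S -> S S]
SSwS => SSSwS   [S -> S S]
SSSwS => SSSSwS   [S -> S S]
SSSSwS => vSSSwS   [S -> v]
vSSSwS => vvSSwS   [S -> v]
vvSSwS => vvvSwS   [S -> v]
vvvSwS => vvvvwS   [S -> v]
vvvvwS => vvvvwv   [S -> v]

S => SS => SwS => SSwS => SSSwS => SSSSwS => vSSSwS => vvSSwS => vvvSwS => vvvvwS => vvvvwv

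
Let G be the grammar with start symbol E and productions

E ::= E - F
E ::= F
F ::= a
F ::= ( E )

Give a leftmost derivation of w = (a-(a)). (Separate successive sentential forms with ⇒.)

E ⇒ F   [E ::= F]
F ⇒ (E)   [F ::= ( E )]
(E) ⇒ (E-F)   [E ::= E - F]
(E-F) ⇒ (F-F)   [E ::= F]
(F-F) ⇒ (a-F)   [F ::= a]
(a-F) ⇒ (a-(E))   [F ::= ( E )]
(a-(E)) ⇒ (a-(F))   [E ::= F]
(a-(F)) ⇒ (a-(a))   [F ::= a]

E ⇒ F ⇒ (E) ⇒ (E-F) ⇒ (F-F) ⇒ (a-F) ⇒ (a-(E)) ⇒ (a-(F)) ⇒ (a-(a))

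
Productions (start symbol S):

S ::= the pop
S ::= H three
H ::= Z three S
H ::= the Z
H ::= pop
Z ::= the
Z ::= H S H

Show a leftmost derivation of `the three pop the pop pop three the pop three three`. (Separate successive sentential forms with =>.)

S => H three => Z three S three => the three S three => the three H three three => the three Z three S three three => the three H S H three S three three => the three pop S H three S three three => the three pop the pop H three S three three => the three pop the pop pop three S three three => the three pop the pop pop three the pop three three

S => H three   [S ::= H three]
H three => Z three S three   [H ::= Z three S]
Z three S three => the three S three   [Z ::= the]
the three S three => the three H three three   [S ::= H three]
the three H three three => the three Z three S three three   [H ::= Z three S]
the three Z three S three three => the three H S H three S three three   [Z ::= H S H]
the three H S H three S three three => the three pop S H three S three three   [H ::= pop]
the three pop S H three S three three => the three pop the pop H three S three three   [S ::= the pop]
the three pop the pop H three S three three => the three pop the pop pop three S three three   [H ::= pop]
the three pop the pop pop three S three three => the three pop the pop pop three the pop three three   [S ::= the pop]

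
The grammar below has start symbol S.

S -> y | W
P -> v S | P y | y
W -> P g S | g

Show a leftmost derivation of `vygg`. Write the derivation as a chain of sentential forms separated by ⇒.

S ⇒ W   [S -> W]
W ⇒ PgS   [W -> P g S]
PgS ⇒ vSgS   [P -> v S]
vSgS ⇒ vygS   [S -> y]
vygS ⇒ vygW   [S -> W]
vygW ⇒ vygg   [W -> g]

S ⇒ W ⇒ PgS ⇒ vSgS ⇒ vygS ⇒ vygW ⇒ vygg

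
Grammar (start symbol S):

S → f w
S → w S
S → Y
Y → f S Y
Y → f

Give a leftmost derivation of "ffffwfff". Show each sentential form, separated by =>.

S=>Y=>fSY=>fYY=>ffSYY=>ffYYY=>fffSYYY=>ffffwYYY=>ffffwfYY=>ffffwffY=>ffffwfff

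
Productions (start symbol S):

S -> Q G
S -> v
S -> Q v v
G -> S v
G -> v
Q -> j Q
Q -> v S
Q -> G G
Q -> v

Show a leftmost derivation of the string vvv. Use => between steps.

S => QG   [S -> Q G]
QG => GGG   [Q -> G G]
GGG => vGG   [G -> v]
vGG => vvG   [G -> v]
vvG => vvv   [G -> v]

S=>QG=>GGG=>vGG=>vvG=>vvv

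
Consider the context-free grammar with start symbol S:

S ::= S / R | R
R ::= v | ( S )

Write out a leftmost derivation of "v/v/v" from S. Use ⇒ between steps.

S ⇒ S/R   [S ::= S / R]
S/R ⇒ S/R/R   [S ::= S / R]
S/R/R ⇒ R/R/R   [S ::= R]
R/R/R ⇒ v/R/R   [R ::= v]
v/R/R ⇒ v/v/R   [R ::= v]
v/v/R ⇒ v/v/v   [R ::= v]

S ⇒ S/R ⇒ S/R/R ⇒ R/R/R ⇒ v/R/R ⇒ v/v/R ⇒ v/v/v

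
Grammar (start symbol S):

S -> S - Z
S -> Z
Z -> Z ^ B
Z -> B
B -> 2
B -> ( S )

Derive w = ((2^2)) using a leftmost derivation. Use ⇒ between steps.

S ⇒ Z   [S -> Z]
Z ⇒ B   [Z -> B]
B ⇒ (S)   [B -> ( S )]
(S) ⇒ (Z)   [S -> Z]
(Z) ⇒ (B)   [Z -> B]
(B) ⇒ ((S))   [B -> ( S )]
((S)) ⇒ ((Z))   [S -> Z]
((Z)) ⇒ ((Z^B))   [Z -> Z ^ B]
((Z^B)) ⇒ ((B^B))   [Z -> B]
((B^B)) ⇒ ((2^B))   [B -> 2]
((2^B)) ⇒ ((2^2))   [B -> 2]

S ⇒ Z ⇒ B ⇒ (S) ⇒ (Z) ⇒ (B) ⇒ ((S)) ⇒ ((Z)) ⇒ ((Z^B)) ⇒ ((B^B)) ⇒ ((2^B)) ⇒ ((2^2))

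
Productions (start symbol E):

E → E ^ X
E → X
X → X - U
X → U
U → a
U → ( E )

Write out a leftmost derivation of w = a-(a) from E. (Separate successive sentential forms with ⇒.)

E ⇒ X ⇒ X-U ⇒ U-U ⇒ a-U ⇒ a-(E) ⇒ a-(X) ⇒ a-(U) ⇒ a-(a)

E ⇒ X   [E → X]
X ⇒ X-U   [X → X - U]
X-U ⇒ U-U   [X → U]
U-U ⇒ a-U   [U → a]
a-U ⇒ a-(E)   [U → ( E )]
a-(E) ⇒ a-(X)   [E → X]
a-(X) ⇒ a-(U)   [X → U]
a-(U) ⇒ a-(a)   [U → a]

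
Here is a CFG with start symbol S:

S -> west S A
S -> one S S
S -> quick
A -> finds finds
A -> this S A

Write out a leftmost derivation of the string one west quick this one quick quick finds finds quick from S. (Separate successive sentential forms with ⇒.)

S ⇒ one S S   [S -> one S S]
one S S ⇒ one west S A S   [S -> west S A]
one west S A S ⇒ one west quick A S   [S -> quick]
one west quick A S ⇒ one west quick this S A S   [A -> this S A]
one west quick this S A S ⇒ one west quick this one S S A S   [S -> one S S]
one west quick this one S S A S ⇒ one west quick this one quick S A S   [S -> quick]
one west quick this one quick S A S ⇒ one west quick this one quick quick A S   [S -> quick]
one west quick this one quick quick A S ⇒ one west quick this one quick quick finds finds S   [A -> finds finds]
one west quick this one quick quick finds finds S ⇒ one west quick this one quick quick finds finds quick   [S -> quick]

S ⇒ one S S ⇒ one west S A S ⇒ one west quick A S ⇒ one west quick this S A S ⇒ one west quick this one S S A S ⇒ one west quick this one quick S A S ⇒ one west quick this one quick quick A S ⇒ one west quick this one quick quick finds finds S ⇒ one west quick this one quick quick finds finds quick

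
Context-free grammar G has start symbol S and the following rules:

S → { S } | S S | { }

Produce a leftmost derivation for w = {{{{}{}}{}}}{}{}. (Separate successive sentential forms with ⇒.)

S ⇒ SS   [S → S S]
SS ⇒ SSS   [S → S S]
SSS ⇒ {S}SS   [S → { S }]
{S}SS ⇒ {{S}}SS   [S → { S }]
{{S}}SS ⇒ {{SS}}SS   [S → S S]
{{SS}}SS ⇒ {{{S}S}}SS   [S → { S }]
{{{S}S}}SS ⇒ {{{SS}S}}SS   [S → S S]
{{{SS}S}}SS ⇒ {{{{}S}S}}SS   [S → { }]
{{{{}S}S}}SS ⇒ {{{{}{}}S}}SS   [S → { }]
{{{{}{}}S}}SS ⇒ {{{{}{}}{}}}SS   [S → { }]
{{{{}{}}{}}}SS ⇒ {{{{}{}}{}}}{}S   [S → { }]
{{{{}{}}{}}}{}S ⇒ {{{{}{}}{}}}{}{}   [S → { }]

S ⇒ SS ⇒ SSS ⇒ {S}SS ⇒ {{S}}SS ⇒ {{SS}}SS ⇒ {{{S}S}}SS ⇒ {{{SS}S}}SS ⇒ {{{{}S}S}}SS ⇒ {{{{}{}}S}}SS ⇒ {{{{}{}}{}}}SS ⇒ {{{{}{}}{}}}{}S ⇒ {{{{}{}}{}}}{}{}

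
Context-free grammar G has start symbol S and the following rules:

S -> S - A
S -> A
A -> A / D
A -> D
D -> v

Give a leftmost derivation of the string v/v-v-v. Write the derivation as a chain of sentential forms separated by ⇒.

S⇒S-A⇒S-A-A⇒A-A-A⇒A/D-A-A⇒D/D-A-A⇒v/D-A-A⇒v/v-A-A⇒v/v-D-A⇒v/v-v-A⇒v/v-v-D⇒v/v-v-v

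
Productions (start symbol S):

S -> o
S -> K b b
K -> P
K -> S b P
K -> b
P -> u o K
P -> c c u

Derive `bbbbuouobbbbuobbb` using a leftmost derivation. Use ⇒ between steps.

S ⇒ Kbb ⇒ SbPbb ⇒ KbbbPbb ⇒ SbPbbbPbb ⇒ KbbbPbbbPbb ⇒ bbbbPbbbPbb ⇒ bbbbuoKbbbPbb ⇒ bbbbuoPbbbPbb ⇒ bbbbuouoKbbbPbb ⇒ bbbbuouobbbbPbb ⇒ bbbbuouobbbbuoKbb ⇒ bbbbuouobbbbuobbb

S ⇒ Kbb   [S -> K b b]
Kbb ⇒ SbPbb   [K -> S b P]
SbPbb ⇒ KbbbPbb   [S -> K b b]
KbbbPbb ⇒ SbPbbbPbb   [K -> S b P]
SbPbbbPbb ⇒ KbbbPbbbPbb   [S -> K b b]
KbbbPbbbPbb ⇒ bbbbPbbbPbb   [K -> b]
bbbbPbbbPbb ⇒ bbbbuoKbbbPbb   [P -> u o K]
bbbbuoKbbbPbb ⇒ bbbbuoPbbbPbb   [K -> P]
bbbbuoPbbbPbb ⇒ bbbbuouoKbbbPbb   [P -> u o K]
bbbbuouoKbbbPbb ⇒ bbbbuouobbbbPbb   [K -> b]
bbbbuouobbbbPbb ⇒ bbbbuouobbbbuoKbb   [P -> u o K]
bbbbuouobbbbuoKbb ⇒ bbbbuouobbbbuobbb   [K -> b]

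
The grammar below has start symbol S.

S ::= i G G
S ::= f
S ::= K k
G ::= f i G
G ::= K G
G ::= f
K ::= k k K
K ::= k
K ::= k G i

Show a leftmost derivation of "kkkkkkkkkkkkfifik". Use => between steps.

S => Kk   [S ::= K k]
Kk => kkKk   [K ::= k k K]
kkKk => kkkGik   [K ::= k G i]
kkkGik => kkkKGik   [G ::= K G]
kkkKGik => kkkkkKGik   [K ::= k k K]
kkkkkKGik => kkkkkkkKGik   [K ::= k k K]
kkkkkkkKGik => kkkkkkkkkKGik   [K ::= k k K]
kkkkkkkkkKGik => kkkkkkkkkkkKGik   [K ::= k k K]
kkkkkkkkkkkKGik => kkkkkkkkkkkkGiGik   [K ::= k G i]
kkkkkkkkkkkkGiGik => kkkkkkkkkkkkfiGik   [G ::= f]
kkkkkkkkkkkkfiGik => kkkkkkkkkkkkfifik   [G ::= f]

S=>Kk=>kkKk=>kkkGik=>kkkKGik=>kkkkkKGik=>kkkkkkkKGik=>kkkkkkkkkKGik=>kkkkkkkkkkkKGik=>kkkkkkkkkkkkGiGik=>kkkkkkkkkkkkfiGik=>kkkkkkkkkkkkfifik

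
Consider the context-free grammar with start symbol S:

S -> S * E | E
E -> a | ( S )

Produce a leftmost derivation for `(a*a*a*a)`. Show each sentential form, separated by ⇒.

S ⇒ E ⇒ (S) ⇒ (S*E) ⇒ (S*E*E) ⇒ (S*E*E*E) ⇒ (E*E*E*E) ⇒ (a*E*E*E) ⇒ (a*a*E*E) ⇒ (a*a*a*E) ⇒ (a*a*a*a)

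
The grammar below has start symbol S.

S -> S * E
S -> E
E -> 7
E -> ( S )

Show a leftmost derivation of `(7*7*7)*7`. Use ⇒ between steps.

S ⇒ S*E   [S -> S * E]
S*E ⇒ E*E   [S -> E]
E*E ⇒ (S)*E   [E -> ( S )]
(S)*E ⇒ (S*E)*E   [S -> S * E]
(S*E)*E ⇒ (S*E*E)*E   [S -> S * E]
(S*E*E)*E ⇒ (E*E*E)*E   [S -> E]
(E*E*E)*E ⇒ (7*E*E)*E   [E -> 7]
(7*E*E)*E ⇒ (7*7*E)*E   [E -> 7]
(7*7*E)*E ⇒ (7*7*7)*E   [E -> 7]
(7*7*7)*E ⇒ (7*7*7)*7   [E -> 7]

S⇒S*E⇒E*E⇒(S)*E⇒(S*E)*E⇒(S*E*E)*E⇒(E*E*E)*E⇒(7*E*E)*E⇒(7*7*E)*E⇒(7*7*7)*E⇒(7*7*7)*7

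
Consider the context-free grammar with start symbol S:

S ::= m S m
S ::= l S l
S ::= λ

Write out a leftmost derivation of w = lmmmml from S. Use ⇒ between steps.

S ⇒ lSl ⇒ lmSml ⇒ lmmSmml ⇒ lmmmml

S ⇒ lSl   [S ::= l S l]
lSl ⇒ lmSml   [S ::= m S m]
lmSml ⇒ lmmSmml   [S ::= m S m]
lmmSmml ⇒ lmmmml   [S ::= λ]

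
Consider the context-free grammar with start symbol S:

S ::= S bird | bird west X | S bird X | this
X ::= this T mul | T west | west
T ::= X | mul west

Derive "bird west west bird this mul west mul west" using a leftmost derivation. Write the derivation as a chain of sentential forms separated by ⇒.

S ⇒ S bird X ⇒ bird west X bird X ⇒ bird west west bird X ⇒ bird west west bird T west ⇒ bird west west bird X west ⇒ bird west west bird this T mul west ⇒ bird west west bird this mul west mul west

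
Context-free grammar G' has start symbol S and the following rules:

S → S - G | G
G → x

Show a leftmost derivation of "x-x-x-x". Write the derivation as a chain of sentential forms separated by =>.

S=>S-G=>S-G-G=>S-G-G-G=>G-G-G-G=>x-G-G-G=>x-x-G-G=>x-x-x-G=>x-x-x-x

S => S-G   [S → S - G]
S-G => S-G-G   [S → S - G]
S-G-G => S-G-G-G   [S → S - G]
S-G-G-G => G-G-G-G   [S → G]
G-G-G-G => x-G-G-G   [G → x]
x-G-G-G => x-x-G-G   [G → x]
x-x-G-G => x-x-x-G   [G → x]
x-x-x-G => x-x-x-x   [G → x]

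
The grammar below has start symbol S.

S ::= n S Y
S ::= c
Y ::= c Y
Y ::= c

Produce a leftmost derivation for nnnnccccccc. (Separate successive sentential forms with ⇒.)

S⇒nSY⇒nnSYY⇒nnnSYYY⇒nnnnSYYYY⇒nnnncYYYY⇒nnnnccYYYY⇒nnnncccYYY⇒nnnnccccYY⇒nnnncccccYY⇒nnnnccccccY⇒nnnnccccccc

S ⇒ nSY   [S ::= n S Y]
nSY ⇒ nnSYY   [S ::= n S Y]
nnSYY ⇒ nnnSYYY   [S ::= n S Y]
nnnSYYY ⇒ nnnnSYYYY   [S ::= n S Y]
nnnnSYYYY ⇒ nnnncYYYY   [S ::= c]
nnnncYYYY ⇒ nnnnccYYYY   [Y ::= c Y]
nnnnccYYYY ⇒ nnnncccYYY   [Y ::= c]
nnnncccYYY ⇒ nnnnccccYY   [Y ::= c]
nnnnccccYY ⇒ nnnncccccYY   [Y ::= c Y]
nnnncccccYY ⇒ nnnnccccccY   [Y ::= c]
nnnnccccccY ⇒ nnnnccccccc   [Y ::= c]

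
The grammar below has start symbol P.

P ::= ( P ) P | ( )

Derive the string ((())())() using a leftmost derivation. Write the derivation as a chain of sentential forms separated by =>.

P=>(P)P=>((P)P)P=>((())P)P=>((())())P=>((())())()

P => (P)P   [P ::= ( P ) P]
(P)P => ((P)P)P   [P ::= ( P ) P]
((P)P)P => ((())P)P   [P ::= ( )]
((())P)P => ((())())P   [P ::= ( )]
((())())P => ((())())()   [P ::= ( )]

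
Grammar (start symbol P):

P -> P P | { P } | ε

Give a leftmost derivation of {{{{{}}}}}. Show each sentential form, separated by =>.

P => PP => {P}P => {{P}}P => {{{P}}}P => {{{{P}}}}P => {{{{PP}}}}P => {{{{PPP}}}}P => {{{{{P}PP}}}}P => {{{{{}PP}}}}P => {{{{{}P}}}}P => {{{{{}}}}}P => {{{{{}}}}}

P => PP   [P -> P P]
PP => {P}P   [P -> { P }]
{P}P => {{P}}P   [P -> { P }]
{{P}}P => {{{P}}}P   [P -> { P }]
{{{P}}}P => {{{{P}}}}P   [P -> { P }]
{{{{P}}}}P => {{{{PP}}}}P   [P -> P P]
{{{{PP}}}}P => {{{{PPP}}}}P   [P -> P P]
{{{{PPP}}}}P => {{{{{P}PP}}}}P   [P -> { P }]
{{{{{P}PP}}}}P => {{{{{}PP}}}}P   [P -> ε]
{{{{{}PP}}}}P => {{{{{}P}}}}P   [P -> ε]
{{{{{}P}}}}P => {{{{{}}}}}P   [P -> ε]
{{{{{}}}}}P => {{{{{}}}}}   [P -> ε]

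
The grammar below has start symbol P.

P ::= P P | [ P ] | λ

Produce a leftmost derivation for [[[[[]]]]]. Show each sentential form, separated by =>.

P => [P] => [PP] => [[P]P] => [[[P]]P] => [[[PP]]P] => [[[[P]P]]P] => [[[[PP]P]]P] => [[[[[P]P]P]]P] => [[[[[]P]P]]P] => [[[[[]]P]]P] => [[[[[]]]]P] => [[[[[]]]]]

P => [P]   [P ::= [ P ]]
[P] => [PP]   [P ::= P P]
[PP] => [[P]P]   [P ::= [ P ]]
[[P]P] => [[[P]]P]   [P ::= [ P ]]
[[[P]]P] => [[[PP]]P]   [P ::= P P]
[[[PP]]P] => [[[[P]P]]P]   [P ::= [ P ]]
[[[[P]P]]P] => [[[[PP]P]]P]   [P ::= P P]
[[[[PP]P]]P] => [[[[[P]P]P]]P]   [P ::= [ P ]]
[[[[[P]P]P]]P] => [[[[[]P]P]]P]   [P ::= λ]
[[[[[]P]P]]P] => [[[[[]]P]]P]   [P ::= λ]
[[[[[]]P]]P] => [[[[[]]]]P]   [P ::= λ]
[[[[[]]]]P] => [[[[[]]]]]   [P ::= λ]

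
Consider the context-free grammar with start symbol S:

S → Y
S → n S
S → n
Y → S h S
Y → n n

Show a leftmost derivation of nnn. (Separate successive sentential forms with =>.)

S => nS => nnS => nnn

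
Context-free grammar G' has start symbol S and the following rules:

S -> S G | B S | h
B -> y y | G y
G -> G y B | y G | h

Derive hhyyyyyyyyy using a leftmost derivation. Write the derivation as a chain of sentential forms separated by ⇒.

S ⇒ SG ⇒ hG ⇒ hGyB ⇒ hGyByB ⇒ hGyByByB ⇒ hhyByByB ⇒ hhyyyyByB ⇒ hhyyyyyyyB ⇒ hhyyyyyyyyy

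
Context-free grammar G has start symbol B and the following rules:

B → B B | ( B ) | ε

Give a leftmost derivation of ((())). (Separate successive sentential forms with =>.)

B=>(B)=>(BB)=>((B)B)=>(((B))B)=>((())B)=>((()))

B => (B)   [B → ( B )]
(B) => (BB)   [B → B B]
(BB) => ((B)B)   [B → ( B )]
((B)B) => (((B))B)   [B → ( B )]
(((B))B) => ((())B)   [B → ε]
((())B) => ((()))   [B → ε]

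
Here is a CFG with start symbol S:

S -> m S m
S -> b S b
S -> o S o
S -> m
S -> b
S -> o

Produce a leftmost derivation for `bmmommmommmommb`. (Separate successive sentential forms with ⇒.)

S ⇒ bSb   [S -> b S b]
bSb ⇒ bmSmb   [S -> m S m]
bmSmb ⇒ bmmSmmb   [S -> m S m]
bmmSmmb ⇒ bmmoSommb   [S -> o S o]
bmmoSommb ⇒ bmmomSmommb   [S -> m S m]
bmmomSmommb ⇒ bmmommSmmommb   [S -> m S m]
bmmommSmmommb ⇒ bmmommmSmmmommb   [S -> m S m]
bmmommmSmmmommb ⇒ bmmommmommmommb   [S -> o]

S ⇒ bSb ⇒ bmSmb ⇒ bmmSmmb ⇒ bmmoSommb ⇒ bmmomSmommb ⇒ bmmommSmmommb ⇒ bmmommmSmmmommb ⇒ bmmommmommmommb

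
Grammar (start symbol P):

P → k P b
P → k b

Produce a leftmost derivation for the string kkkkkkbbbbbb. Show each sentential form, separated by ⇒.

P ⇒ kPb   [P → k P b]
kPb ⇒ kkPbb   [P → k P b]
kkPbb ⇒ kkkPbbb   [P → k P b]
kkkPbbb ⇒ kkkkPbbbb   [P → k P b]
kkkkPbbbb ⇒ kkkkkPbbbbb   [P → k P b]
kkkkkPbbbbb ⇒ kkkkkkbbbbbb   [P → k b]

P⇒kPb⇒kkPbb⇒kkkPbbb⇒kkkkPbbbb⇒kkkkkPbbbbb⇒kkkkkkbbbbbb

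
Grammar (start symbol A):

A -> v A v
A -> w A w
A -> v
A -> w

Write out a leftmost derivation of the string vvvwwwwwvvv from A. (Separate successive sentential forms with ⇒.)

A ⇒ vAv   [A -> v A v]
vAv ⇒ vvAvv   [A -> v A v]
vvAvv ⇒ vvvAvvv   [A -> v A v]
vvvAvvv ⇒ vvvwAwvvv   [A -> w A w]
vvvwAwvvv ⇒ vvvwwAwwvvv   [A -> w A w]
vvvwwAwwvvv ⇒ vvvwwwwwvvv   [A -> w]

A⇒vAv⇒vvAvv⇒vvvAvvv⇒vvvwAwvvv⇒vvvwwAwwvvv⇒vvvwwwwwvvv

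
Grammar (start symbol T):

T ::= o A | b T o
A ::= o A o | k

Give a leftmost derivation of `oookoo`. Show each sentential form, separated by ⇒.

T ⇒ oA   [T ::= o A]
oA ⇒ ooAo   [A ::= o A o]
ooAo ⇒ oooAoo   [A ::= o A o]
oooAoo ⇒ oookoo   [A ::= k]

T⇒oA⇒ooAo⇒oooAoo⇒oookoo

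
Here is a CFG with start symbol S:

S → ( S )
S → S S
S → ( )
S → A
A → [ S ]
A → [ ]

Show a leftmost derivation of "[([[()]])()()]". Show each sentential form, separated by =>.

S=>A=>[S]=>[SS]=>[SSS]=>[(S)SS]=>[(A)SS]=>[([S])SS]=>[([A])SS]=>[([[S]])SS]=>[([[()]])SS]=>[([[()]])()S]=>[([[()]])()()]

S => A   [S → A]
A => [S]   [A → [ S ]]
[S] => [SS]   [S → S S]
[SS] => [SSS]   [S → S S]
[SSS] => [(S)SS]   [S → ( S )]
[(S)SS] => [(A)SS]   [S → A]
[(A)SS] => [([S])SS]   [A → [ S ]]
[([S])SS] => [([A])SS]   [S → A]
[([A])SS] => [([[S]])SS]   [A → [ S ]]
[([[S]])SS] => [([[()]])SS]   [S → ( )]
[([[()]])SS] => [([[()]])()S]   [S → ( )]
[([[()]])()S] => [([[()]])()()]   [S → ( )]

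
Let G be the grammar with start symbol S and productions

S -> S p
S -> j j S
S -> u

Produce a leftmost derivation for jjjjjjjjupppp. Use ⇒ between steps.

S⇒Sp⇒jjSp⇒jjSpp⇒jjSppp⇒jjjjSppp⇒jjjjjjSppp⇒jjjjjjSpppp⇒jjjjjjjjSpppp⇒jjjjjjjjupppp

S ⇒ Sp   [S -> S p]
Sp ⇒ jjSp   [S -> j j S]
jjSp ⇒ jjSpp   [S -> S p]
jjSpp ⇒ jjSppp   [S -> S p]
jjSppp ⇒ jjjjSppp   [S -> j j S]
jjjjSppp ⇒ jjjjjjSppp   [S -> j j S]
jjjjjjSppp ⇒ jjjjjjSpppp   [S -> S p]
jjjjjjSpppp ⇒ jjjjjjjjSpppp   [S -> j j S]
jjjjjjjjSpppp ⇒ jjjjjjjjupppp   [S -> u]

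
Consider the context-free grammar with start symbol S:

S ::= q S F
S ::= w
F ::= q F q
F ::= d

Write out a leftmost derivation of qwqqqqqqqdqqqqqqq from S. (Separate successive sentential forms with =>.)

S => qSF   [S ::= q S F]
qSF => qwF   [S ::= w]
qwF => qwqFq   [F ::= q F q]
qwqFq => qwqqFqq   [F ::= q F q]
qwqqFqq => qwqqqFqqq   [F ::= q F q]
qwqqqFqqq => qwqqqqFqqqq   [F ::= q F q]
qwqqqqFqqqq => qwqqqqqFqqqqq   [F ::= q F q]
qwqqqqqFqqqqq => qwqqqqqqFqqqqqq   [F ::= q F q]
qwqqqqqqFqqqqqq => qwqqqqqqqFqqqqqqq   [F ::= q F q]
qwqqqqqqqFqqqqqqq => qwqqqqqqqdqqqqqqq   [F ::= d]

S=>qSF=>qwF=>qwqFq=>qwqqFqq=>qwqqqFqqq=>qwqqqqFqqqq=>qwqqqqqFqqqqq=>qwqqqqqqFqqqqqq=>qwqqqqqqqFqqqqqqq=>qwqqqqqqqdqqqqqqq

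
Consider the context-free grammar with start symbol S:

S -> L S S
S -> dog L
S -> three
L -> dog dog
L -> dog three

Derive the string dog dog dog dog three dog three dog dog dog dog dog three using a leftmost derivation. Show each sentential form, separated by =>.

S => L S S => dog dog S S => dog dog dog L S => dog dog dog dog three S => dog dog dog dog three L S S => dog dog dog dog three dog three S S => dog dog dog dog three dog three dog L S => dog dog dog dog three dog three dog dog dog S => dog dog dog dog three dog three dog dog dog dog L => dog dog dog dog three dog three dog dog dog dog dog three

S => L S S   [S -> L S S]
L S S => dog dog S S   [L -> dog dog]
dog dog S S => dog dog dog L S   [S -> dog L]
dog dog dog L S => dog dog dog dog three S   [L -> dog three]
dog dog dog dog three S => dog dog dog dog three L S S   [S -> L S S]
dog dog dog dog three L S S => dog dog dog dog three dog three S S   [L -> dog three]
dog dog dog dog three dog three S S => dog dog dog dog three dog three dog L S   [S -> dog L]
dog dog dog dog three dog three dog L S => dog dog dog dog three dog three dog dog dog S   [L -> dog dog]
dog dog dog dog three dog three dog dog dog S => dog dog dog dog three dog three dog dog dog dog L   [S -> dog L]
dog dog dog dog three dog three dog dog dog dog L => dog dog dog dog three dog three dog dog dog dog dog three   [L -> dog three]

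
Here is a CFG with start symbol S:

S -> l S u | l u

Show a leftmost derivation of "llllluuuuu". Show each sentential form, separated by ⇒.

S⇒lSu⇒llSuu⇒lllSuuu⇒llllSuuuu⇒llllluuuuu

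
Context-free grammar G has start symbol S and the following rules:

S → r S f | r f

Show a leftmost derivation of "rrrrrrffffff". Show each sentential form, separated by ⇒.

S ⇒ rSf   [S → r S f]
rSf ⇒ rrSff   [S → r S f]
rrSff ⇒ rrrSfff   [S → r S f]
rrrSfff ⇒ rrrrSffff   [S → r S f]
rrrrSffff ⇒ rrrrrSfffff   [S → r S f]
rrrrrSfffff ⇒ rrrrrrffffff   [S → r f]

S ⇒ rSf ⇒ rrSff ⇒ rrrSfff ⇒ rrrrSffff ⇒ rrrrrSfffff ⇒ rrrrrrffffff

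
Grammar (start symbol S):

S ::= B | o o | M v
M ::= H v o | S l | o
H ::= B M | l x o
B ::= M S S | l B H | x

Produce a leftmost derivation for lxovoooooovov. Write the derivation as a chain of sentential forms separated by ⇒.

S ⇒ Mv ⇒ Hvov ⇒ BMvov ⇒ MSSMvov ⇒ HvoSSMvov ⇒ lxovoSSMvov ⇒ lxovoooSMvov ⇒ lxovoooooMvov ⇒ lxovoooooovov

S ⇒ Mv   [S ::= M v]
Mv ⇒ Hvov   [M ::= H v o]
Hvov ⇒ BMvov   [H ::= B M]
BMvov ⇒ MSSMvov   [B ::= M S S]
MSSMvov ⇒ HvoSSMvov   [M ::= H v o]
HvoSSMvov ⇒ lxovoSSMvov   [H ::= l x o]
lxovoSSMvov ⇒ lxovoooSMvov   [S ::= o o]
lxovoooSMvov ⇒ lxovoooooMvov   [S ::= o o]
lxovoooooMvov ⇒ lxovoooooovov   [M ::= o]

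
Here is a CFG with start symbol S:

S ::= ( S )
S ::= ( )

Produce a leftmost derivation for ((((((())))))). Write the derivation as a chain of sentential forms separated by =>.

S=>(S)=>((S))=>(((S)))=>((((S))))=>(((((S)))))=>((((((S))))))=>((((((()))))))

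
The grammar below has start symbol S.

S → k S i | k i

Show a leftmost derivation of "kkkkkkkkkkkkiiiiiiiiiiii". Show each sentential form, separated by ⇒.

S ⇒ kSi   [S → k S i]
kSi ⇒ kkSii   [S → k S i]
kkSii ⇒ kkkSiii   [S → k S i]
kkkSiii ⇒ kkkkSiiii   [S → k S i]
kkkkSiiii ⇒ kkkkkSiiiii   [S → k S i]
kkkkkSiiiii ⇒ kkkkkkSiiiiii   [S → k S i]
kkkkkkSiiiiii ⇒ kkkkkkkSiiiiiii   [S → k S i]
kkkkkkkSiiiiiii ⇒ kkkkkkkkSiiiiiiii   [S → k S i]
kkkkkkkkSiiiiiiii ⇒ kkkkkkkkkSiiiiiiiii   [S → k S i]
kkkkkkkkkSiiiiiiiii ⇒ kkkkkkkkkkSiiiiiiiiii   [S → k S i]
kkkkkkkkkkSiiiiiiiiii ⇒ kkkkkkkkkkkSiiiiiiiiiii   [S → k S i]
kkkkkkkkkkkSiiiiiiiiiii ⇒ kkkkkkkkkkkkiiiiiiiiiiii   [S → k i]

S ⇒ kSi ⇒ kkSii ⇒ kkkSiii ⇒ kkkkSiiii ⇒ kkkkkSiiiii ⇒ kkkkkkSiiiiii ⇒ kkkkkkkSiiiiiii ⇒ kkkkkkkkSiiiiiiii ⇒ kkkkkkkkkSiiiiiiiii ⇒ kkkkkkkkkkSiiiiiiiiii ⇒ kkkkkkkkkkkSiiiiiiiiiii ⇒ kkkkkkkkkkkkiiiiiiiiiiii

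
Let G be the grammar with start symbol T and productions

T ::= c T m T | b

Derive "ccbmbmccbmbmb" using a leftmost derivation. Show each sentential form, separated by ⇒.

T ⇒ cTmT   [T ::= c T m T]
cTmT ⇒ ccTmTmT   [T ::= c T m T]
ccTmTmT ⇒ ccbmTmT   [T ::= b]
ccbmTmT ⇒ ccbmbmT   [T ::= b]
ccbmbmT ⇒ ccbmbmcTmT   [T ::= c T m T]
ccbmbmcTmT ⇒ ccbmbmccTmTmT   [T ::= c T m T]
ccbmbmccTmTmT ⇒ ccbmbmccbmTmT   [T ::= b]
ccbmbmccbmTmT ⇒ ccbmbmccbmbmT   [T ::= b]
ccbmbmccbmbmT ⇒ ccbmbmccbmbmb   [T ::= b]

T ⇒ cTmT ⇒ ccTmTmT ⇒ ccbmTmT ⇒ ccbmbmT ⇒ ccbmbmcTmT ⇒ ccbmbmccTmTmT ⇒ ccbmbmccbmTmT ⇒ ccbmbmccbmbmT ⇒ ccbmbmccbmbmb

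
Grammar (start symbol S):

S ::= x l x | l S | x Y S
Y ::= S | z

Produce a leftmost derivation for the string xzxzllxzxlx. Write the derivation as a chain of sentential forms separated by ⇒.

S ⇒ xYS ⇒ xzS ⇒ xzxYS ⇒ xzxzS ⇒ xzxzlS ⇒ xzxzllS ⇒ xzxzllxYS ⇒ xzxzllxzS ⇒ xzxzllxzxlx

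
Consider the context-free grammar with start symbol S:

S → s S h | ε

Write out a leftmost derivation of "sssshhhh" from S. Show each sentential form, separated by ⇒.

S ⇒ sSh   [S → s S h]
sSh ⇒ ssShh   [S → s S h]
ssShh ⇒ sssShhh   [S → s S h]
sssShhh ⇒ ssssShhhh   [S → s S h]
ssssShhhh ⇒ sssshhhh   [S → ε]

S ⇒ sSh ⇒ ssShh ⇒ sssShhh ⇒ ssssShhhh ⇒ sssshhhh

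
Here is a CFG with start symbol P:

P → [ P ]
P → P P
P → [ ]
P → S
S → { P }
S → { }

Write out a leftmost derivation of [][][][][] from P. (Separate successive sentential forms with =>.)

P => PP => []P => []PP => []PPP => []PPPP => [][]PPP => [][][]PP => [][][][]P => [][][][][]

P => PP   [P → P P]
PP => []P   [P → [ ]]
[]P => []PP   [P → P P]
[]PP => []PPP   [P → P P]
[]PPP => []PPPP   [P → P P]
[]PPPP => [][]PPP   [P → [ ]]
[][]PPP => [][][]PP   [P → [ ]]
[][][]PP => [][][][]P   [P → [ ]]
[][][][]P => [][][][][]   [P → [ ]]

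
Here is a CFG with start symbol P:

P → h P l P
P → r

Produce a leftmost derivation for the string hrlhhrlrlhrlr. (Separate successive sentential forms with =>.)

P => hPlP => hrlP => hrlhPlP => hrlhhPlPlP => hrlhhrlPlP => hrlhhrlrlP => hrlhhrlrlhPlP => hrlhhrlrlhrlP => hrlhhrlrlhrlr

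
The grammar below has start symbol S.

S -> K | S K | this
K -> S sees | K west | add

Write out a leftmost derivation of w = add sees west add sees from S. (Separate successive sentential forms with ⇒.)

S ⇒ S K   [S -> S K]
S K ⇒ K K   [S -> K]
K K ⇒ K west K   [K -> K west]
K west K ⇒ S sees west K   [K -> S sees]
S sees west K ⇒ K sees west K   [S -> K]
K sees west K ⇒ add sees west K   [K -> add]
add sees west K ⇒ add sees west S sees   [K -> S sees]
add sees west S sees ⇒ add sees west K sees   [S -> K]
add sees west K sees ⇒ add sees west add sees   [K -> add]

S ⇒ S K ⇒ K K ⇒ K west K ⇒ S sees west K ⇒ K sees west K ⇒ add sees west K ⇒ add sees west S sees ⇒ add sees west K sees ⇒ add sees west add sees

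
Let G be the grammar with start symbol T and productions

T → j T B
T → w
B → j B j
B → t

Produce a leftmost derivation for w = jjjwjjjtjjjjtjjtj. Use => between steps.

T=>jTB=>jjTBB=>jjjTBBB=>jjjwBBB=>jjjwjBjBB=>jjjwjjBjjBB=>jjjwjjjBjjjBB=>jjjwjjjtjjjBB=>jjjwjjjtjjjjBjB=>jjjwjjjtjjjjtjB=>jjjwjjjtjjjjtjjBj=>jjjwjjjtjjjjtjjtj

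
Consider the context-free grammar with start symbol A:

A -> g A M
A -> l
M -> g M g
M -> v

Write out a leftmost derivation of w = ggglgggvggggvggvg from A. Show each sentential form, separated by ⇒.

A ⇒ gAM   [A -> g A M]
gAM ⇒ ggAMM   [A -> g A M]
ggAMM ⇒ gggAMMM   [A -> g A M]
gggAMMM ⇒ ggglMMM   [A -> l]
ggglMMM ⇒ ggglgMgMM   [M -> g M g]
ggglgMgMM ⇒ ggglggMggMM   [M -> g M g]
ggglggMggMM ⇒ ggglgggMgggMM   [M -> g M g]
ggglgggMgggMM ⇒ ggglgggvgggMM   [M -> v]
ggglgggvgggMM ⇒ ggglgggvggggMgM   [M -> g M g]
ggglgggvggggMgM ⇒ ggglgggvggggvgM   [M -> v]
ggglgggvggggvgM ⇒ ggglgggvggggvggMg   [M -> g M g]
ggglgggvggggvggMg ⇒ ggglgggvggggvggvg   [M -> v]

A⇒gAM⇒ggAMM⇒gggAMMM⇒ggglMMM⇒ggglgMgMM⇒ggglggMggMM⇒ggglgggMgggMM⇒ggglgggvgggMM⇒ggglgggvggggMgM⇒ggglgggvggggvgM⇒ggglgggvggggvggMg⇒ggglgggvggggvggvg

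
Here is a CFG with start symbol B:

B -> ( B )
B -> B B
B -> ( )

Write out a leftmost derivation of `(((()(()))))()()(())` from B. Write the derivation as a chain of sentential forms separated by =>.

B=>BB=>(B)B=>((B))B=>(((B)))B=>(((BB)))B=>(((()B)))B=>(((()(B))))B=>(((()(()))))B=>(((()(()))))BB=>(((()(()))))()B=>(((()(()))))()BB=>(((()(()))))()()B=>(((()(()))))()()(B)=>(((()(()))))()()(())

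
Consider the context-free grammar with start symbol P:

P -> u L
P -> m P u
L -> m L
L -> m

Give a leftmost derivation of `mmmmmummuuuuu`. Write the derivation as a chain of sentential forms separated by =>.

P => mPu   [P -> m P u]
mPu => mmPuu   [P -> m P u]
mmPuu => mmmPuuu   [P -> m P u]
mmmPuuu => mmmmPuuuu   [P -> m P u]
mmmmPuuuu => mmmmmPuuuuu   [P -> m P u]
mmmmmPuuuuu => mmmmmuLuuuuu   [P -> u L]
mmmmmuLuuuuu => mmmmmumLuuuuu   [L -> m L]
mmmmmumLuuuuu => mmmmmummuuuuu   [L -> m]

P=>mPu=>mmPuu=>mmmPuuu=>mmmmPuuuu=>mmmmmPuuuuu=>mmmmmuLuuuuu=>mmmmmumLuuuuu=>mmmmmummuuuuu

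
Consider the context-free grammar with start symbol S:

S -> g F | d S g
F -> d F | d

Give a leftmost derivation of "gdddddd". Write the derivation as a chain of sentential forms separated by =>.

S => gF => gdF => gddF => gdddF => gddddF => gdddddF => gdddddd

S => gF   [S -> g F]
gF => gdF   [F -> d F]
gdF => gddF   [F -> d F]
gddF => gdddF   [F -> d F]
gdddF => gddddF   [F -> d F]
gddddF => gdddddF   [F -> d F]
gdddddF => gdddddd   [F -> d]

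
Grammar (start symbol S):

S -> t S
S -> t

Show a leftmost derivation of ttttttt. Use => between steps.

S => tS   [S -> t S]
tS => ttS   [S -> t S]
ttS => tttS   [S -> t S]
tttS => ttttS   [S -> t S]
ttttS => tttttS   [S -> t S]
tttttS => ttttttS   [S -> t S]
ttttttS => ttttttt   [S -> t]

S=>tS=>ttS=>tttS=>ttttS=>tttttS=>ttttttS=>ttttttt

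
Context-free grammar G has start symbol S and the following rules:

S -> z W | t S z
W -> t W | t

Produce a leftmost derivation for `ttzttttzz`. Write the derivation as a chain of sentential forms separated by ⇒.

S ⇒ tSz   [S -> t S z]
tSz ⇒ ttSzz   [S -> t S z]
ttSzz ⇒ ttzWzz   [S -> z W]
ttzWzz ⇒ ttztWzz   [W -> t W]
ttztWzz ⇒ ttzttWzz   [W -> t W]
ttzttWzz ⇒ ttztttWzz   [W -> t W]
ttztttWzz ⇒ ttzttttzz   [W -> t]

S⇒tSz⇒ttSzz⇒ttzWzz⇒ttztWzz⇒ttzttWzz⇒ttztttWzz⇒ttzttttzz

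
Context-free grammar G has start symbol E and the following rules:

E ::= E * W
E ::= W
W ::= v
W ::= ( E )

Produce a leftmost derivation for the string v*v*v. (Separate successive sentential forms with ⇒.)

E ⇒ E*W   [E ::= E * W]
E*W ⇒ E*W*W   [E ::= E * W]
E*W*W ⇒ W*W*W   [E ::= W]
W*W*W ⇒ v*W*W   [W ::= v]
v*W*W ⇒ v*v*W   [W ::= v]
v*v*W ⇒ v*v*v   [W ::= v]

E⇒E*W⇒E*W*W⇒W*W*W⇒v*W*W⇒v*v*W⇒v*v*v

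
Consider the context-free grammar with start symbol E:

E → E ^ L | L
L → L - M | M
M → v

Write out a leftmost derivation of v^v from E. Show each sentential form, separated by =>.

E => E^L   [E → E ^ L]
E^L => L^L   [E → L]
L^L => M^L   [L → M]
M^L => v^L   [M → v]
v^L => v^M   [L → M]
v^M => v^v   [M → v]

E => E^L => L^L => M^L => v^L => v^M => v^v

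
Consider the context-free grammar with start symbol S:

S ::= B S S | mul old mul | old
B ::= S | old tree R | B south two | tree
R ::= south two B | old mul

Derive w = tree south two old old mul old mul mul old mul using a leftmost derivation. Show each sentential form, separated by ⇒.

S ⇒ B S S   [S ::= B S S]
B S S ⇒ S S S   [B ::= S]
S S S ⇒ B S S S S   [S ::= B S S]
B S S S S ⇒ B south two S S S S   [B ::= B south two]
B south two S S S S ⇒ tree south two S S S S   [B ::= tree]
tree south two S S S S ⇒ tree south two old S S S   [S ::= old]
tree south two old S S S ⇒ tree south two old old S S   [S ::= old]
tree south two old old S S ⇒ tree south two old old mul old mul S   [S ::= mul old mul]
tree south two old old mul old mul S ⇒ tree south two old old mul old mul mul old mul   [S ::= mul old mul]

S ⇒ B S S ⇒ S S S ⇒ B S S S S ⇒ B south two S S S S ⇒ tree south two S S S S ⇒ tree south two old S S S ⇒ tree south two old old S S ⇒ tree south two old old mul old mul S ⇒ tree south two old old mul old mul mul old mul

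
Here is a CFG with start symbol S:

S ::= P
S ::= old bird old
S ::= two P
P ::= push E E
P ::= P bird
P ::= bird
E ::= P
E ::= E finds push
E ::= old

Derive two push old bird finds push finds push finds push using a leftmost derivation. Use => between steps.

S => two P   [S ::= two P]
two P => two push E E   [P ::= push E E]
two push E E => two push old E   [E ::= old]
two push old E => two push old E finds push   [E ::= E finds push]
two push old E finds push => two push old E finds push finds push   [E ::= E finds push]
two push old E finds push finds push => two push old E finds push finds push finds push   [E ::= E finds push]
two push old E finds push finds push finds push => two push old P finds push finds push finds push   [E ::= P]
two push old P finds push finds push finds push => two push old bird finds push finds push finds push   [P ::= bird]

S => two P => two push E E => two push old E => two push old E finds push => two push old E finds push finds push => two push old E finds push finds push finds push => two push old P finds push finds push finds push => two push old bird finds push finds push finds push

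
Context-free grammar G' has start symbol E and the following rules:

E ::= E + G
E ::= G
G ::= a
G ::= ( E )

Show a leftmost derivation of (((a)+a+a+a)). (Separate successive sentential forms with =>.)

E => G   [E ::= G]
G => (E)   [G ::= ( E )]
(E) => (G)   [E ::= G]
(G) => ((E))   [G ::= ( E )]
((E)) => ((E+G))   [E ::= E + G]
((E+G)) => ((E+G+G))   [E ::= E + G]
((E+G+G)) => ((E+G+G+G))   [E ::= E + G]
((E+G+G+G)) => ((G+G+G+G))   [E ::= G]
((G+G+G+G)) => (((E)+G+G+G))   [G ::= ( E )]
(((E)+G+G+G)) => (((G)+G+G+G))   [E ::= G]
(((G)+G+G+G)) => (((a)+G+G+G))   [G ::= a]
(((a)+G+G+G)) => (((a)+a+G+G))   [G ::= a]
(((a)+a+G+G)) => (((a)+a+a+G))   [G ::= a]
(((a)+a+a+G)) => (((a)+a+a+a))   [G ::= a]

E=>G=>(E)=>(G)=>((E))=>((E+G))=>((E+G+G))=>((E+G+G+G))=>((G+G+G+G))=>(((E)+G+G+G))=>(((G)+G+G+G))=>(((a)+G+G+G))=>(((a)+a+G+G))=>(((a)+a+a+G))=>(((a)+a+a+a))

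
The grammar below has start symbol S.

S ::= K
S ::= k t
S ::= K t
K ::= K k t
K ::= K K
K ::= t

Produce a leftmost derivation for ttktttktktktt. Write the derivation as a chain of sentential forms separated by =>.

S => K   [S ::= K]
K => KK   [K ::= K K]
KK => KktK   [K ::= K k t]
KktK => KktktK   [K ::= K k t]
KktktK => KKktktK   [K ::= K K]
KKktktK => KKKktktK   [K ::= K K]
KKKktktK => KktKKktktK   [K ::= K k t]
KktKKktktK => KKktKKktktK   [K ::= K K]
KKktKKktktK => tKktKKktktK   [K ::= t]
tKktKKktktK => ttktKKktktK   [K ::= t]
ttktKKktktK => ttkttKktktK   [K ::= t]
ttkttKktktK => ttkttKktktktK   [K ::= K k t]
ttkttKktktktK => ttktttktktktK   [K ::= t]
ttktttktktktK => ttktttktktktt   [K ::= t]

S => K => KK => KktK => KktktK => KKktktK => KKKktktK => KktKKktktK => KKktKKktktK => tKktKKktktK => ttktKKktktK => ttkttKktktK => ttkttKktktktK => ttktttktktktK => ttktttktktktt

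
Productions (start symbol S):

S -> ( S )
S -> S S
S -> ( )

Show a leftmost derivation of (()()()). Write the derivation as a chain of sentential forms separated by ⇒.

S⇒(S)⇒(SS)⇒(SSS)⇒(()SS)⇒(()()S)⇒(()()())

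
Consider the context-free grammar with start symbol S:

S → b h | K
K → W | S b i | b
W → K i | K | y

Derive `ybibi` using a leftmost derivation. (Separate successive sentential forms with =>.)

S => K   [S → K]
K => Sbi   [K → S b i]
Sbi => Kbi   [S → K]
Kbi => Sbibi   [K → S b i]
Sbibi => Kbibi   [S → K]
Kbibi => Wbibi   [K → W]
Wbibi => ybibi   [W → y]

S => K => Sbi => Kbi => Sbibi => Kbibi => Wbibi => ybibi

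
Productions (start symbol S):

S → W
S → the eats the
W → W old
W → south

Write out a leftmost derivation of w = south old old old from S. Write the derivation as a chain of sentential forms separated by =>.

S => W   [S → W]
W => W old   [W → W old]
W old => W old old   [W → W old]
W old old => W old old old   [W → W old]
W old old old => south old old old   [W → south]

S => W => W old => W old old => W old old old => south old old old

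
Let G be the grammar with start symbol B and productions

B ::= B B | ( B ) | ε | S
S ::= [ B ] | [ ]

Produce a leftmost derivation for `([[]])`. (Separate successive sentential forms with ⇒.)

B ⇒ BB ⇒ (B)B ⇒ (S)B ⇒ ([B])B ⇒ ([BB])B ⇒ ([SB])B ⇒ ([[B]B])B ⇒ ([[]B])B ⇒ ([[]])B ⇒ ([[]])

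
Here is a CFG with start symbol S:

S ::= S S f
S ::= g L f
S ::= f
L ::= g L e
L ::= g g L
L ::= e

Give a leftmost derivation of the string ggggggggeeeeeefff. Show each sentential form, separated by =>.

S => SSf   [S ::= S S f]
SSf => gLfSf   [S ::= g L f]
gLfSf => ggLefSf   [L ::= g L e]
ggLefSf => gggLeefSf   [L ::= g L e]
gggLeefSf => ggggLeeefSf   [L ::= g L e]
ggggLeeefSf => ggggggLeeefSf   [L ::= g g L]
ggggggLeeefSf => gggggggLeeeefSf   [L ::= g L e]
gggggggLeeeefSf => ggggggggLeeeeefSf   [L ::= g L e]
ggggggggLeeeeefSf => ggggggggeeeeeefSf   [L ::= e]
ggggggggeeeeeefSf => ggggggggeeeeeefff   [S ::= f]

S => SSf => gLfSf => ggLefSf => gggLeefSf => ggggLeeefSf => ggggggLeeefSf => gggggggLeeeefSf => ggggggggLeeeeefSf => ggggggggeeeeeefSf => ggggggggeeeeeefff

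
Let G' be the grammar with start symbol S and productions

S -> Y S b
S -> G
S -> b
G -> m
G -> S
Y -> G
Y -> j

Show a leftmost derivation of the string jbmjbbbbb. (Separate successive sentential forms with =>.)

S=>YSb=>jSb=>jYSbb=>jGSbb=>jSSbb=>jbSbb=>jbYSbbb=>jbGSbbb=>jbmSbbb=>jbmYSbbbb=>jbmjSbbbb=>jbmjbbbbb

S => YSb   [S -> Y S b]
YSb => jSb   [Y -> j]
jSb => jYSbb   [S -> Y S b]
jYSbb => jGSbb   [Y -> G]
jGSbb => jSSbb   [G -> S]
jSSbb => jbSbb   [S -> b]
jbSbb => jbYSbbb   [S -> Y S b]
jbYSbbb => jbGSbbb   [Y -> G]
jbGSbbb => jbmSbbb   [G -> m]
jbmSbbb => jbmYSbbbb   [S -> Y S b]
jbmYSbbbb => jbmjSbbbb   [Y -> j]
jbmjSbbbb => jbmjbbbbb   [S -> b]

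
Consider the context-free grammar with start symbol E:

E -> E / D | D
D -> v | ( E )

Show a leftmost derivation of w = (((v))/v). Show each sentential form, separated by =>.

E => D   [E -> D]
D => (E)   [D -> ( E )]
(E) => (E/D)   [E -> E / D]
(E/D) => (D/D)   [E -> D]
(D/D) => ((E)/D)   [D -> ( E )]
((E)/D) => ((D)/D)   [E -> D]
((D)/D) => (((E))/D)   [D -> ( E )]
(((E))/D) => (((D))/D)   [E -> D]
(((D))/D) => (((v))/D)   [D -> v]
(((v))/D) => (((v))/v)   [D -> v]

E=>D=>(E)=>(E/D)=>(D/D)=>((E)/D)=>((D)/D)=>(((E))/D)=>(((D))/D)=>(((v))/D)=>(((v))/v)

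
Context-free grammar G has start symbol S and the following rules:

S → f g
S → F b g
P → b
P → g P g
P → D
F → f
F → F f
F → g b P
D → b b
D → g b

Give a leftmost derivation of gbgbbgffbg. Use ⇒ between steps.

S ⇒ Fbg   [S → F b g]
Fbg ⇒ Ffbg   [F → F f]
Ffbg ⇒ Fffbg   [F → F f]
Fffbg ⇒ gbPffbg   [F → g b P]
gbPffbg ⇒ gbgPgffbg   [P → g P g]
gbgPgffbg ⇒ gbgDgffbg   [P → D]
gbgDgffbg ⇒ gbgbbgffbg   [D → b b]

S ⇒ Fbg ⇒ Ffbg ⇒ Fffbg ⇒ gbPffbg ⇒ gbgPgffbg ⇒ gbgDgffbg ⇒ gbgbbgffbg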